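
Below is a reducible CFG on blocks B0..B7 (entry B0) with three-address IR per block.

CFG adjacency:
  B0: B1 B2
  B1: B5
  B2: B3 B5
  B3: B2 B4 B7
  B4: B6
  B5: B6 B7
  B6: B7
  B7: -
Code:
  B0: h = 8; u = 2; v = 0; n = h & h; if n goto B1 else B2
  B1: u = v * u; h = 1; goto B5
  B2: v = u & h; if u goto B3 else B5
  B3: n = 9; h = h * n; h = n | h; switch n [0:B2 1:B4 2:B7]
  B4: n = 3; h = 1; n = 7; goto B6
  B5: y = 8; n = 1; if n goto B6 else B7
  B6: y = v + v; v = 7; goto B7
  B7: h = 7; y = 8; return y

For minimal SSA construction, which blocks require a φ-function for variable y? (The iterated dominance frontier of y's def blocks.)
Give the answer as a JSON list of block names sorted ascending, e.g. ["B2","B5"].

idom tree: B1←B0 B2←B0 B3←B2 B4←B3 B5←B0 B6←B0 B7←B0
Dom at joins:
  B2: preds {B0,B3}: {B0} ∩ {B0,B2,B3} = {B0}; idom=B0
  B5: preds {B1,B2}: {B0,B1} ∩ {B0,B2} = {B0}; idom=B0
  B6: preds {B4,B5}: {B0,B2,B3,B4} ∩ {B0,B5} = {B0}; idom=B0
  B7: preds {B3,B5,B6}: {B0,B2,B3} ∩ {B0,B5} ∩ {B0,B6} = {B0}; idom=B0

Frontier:
  join B2 pred B0: · stop@B0
  join B2 pred B3: B3→B2 stop@B0
  join B5 pred B1: B1 stop@B0
  join B5 pred B2: B2 stop@B0
  join B6 pred B4: B4→B3→B2 stop@B0
  join B6 pred B5: B5 stop@B0
  join B7 pred B3: B3→B2 stop@B0
  join B7 pred B5: B5 stop@B0
  join B7 pred B6: B6 stop@B0
  B0: DF=∅
  B1: DF={B5}
  B2: DF={B2,B5,B6,B7}
  B3: DF={B2,B6,B7}
  B4: DF={B6}
  B5: DF={B6,B7}
  B6: DF={B7}
  B7: DF=∅

φ for y: defs {B5,B6,B7}
  DF⁺ = {B6,B7}

Answer: ["B6", "B7"]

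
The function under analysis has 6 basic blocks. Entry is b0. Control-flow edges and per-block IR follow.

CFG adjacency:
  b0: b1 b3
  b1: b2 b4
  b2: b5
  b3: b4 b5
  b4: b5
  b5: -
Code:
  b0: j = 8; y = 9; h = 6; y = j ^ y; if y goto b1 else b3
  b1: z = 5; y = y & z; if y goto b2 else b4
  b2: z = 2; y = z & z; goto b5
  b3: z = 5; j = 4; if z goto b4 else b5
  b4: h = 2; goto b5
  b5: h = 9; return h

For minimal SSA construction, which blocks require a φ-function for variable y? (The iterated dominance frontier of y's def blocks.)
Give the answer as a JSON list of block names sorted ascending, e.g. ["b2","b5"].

idom tree: b1←b0 b2←b1 b3←b0 b4←b0 b5←b0
Dom at joins:
  b4: preds {b1,b3}: {b0,b1} ∩ {b0,b3} = {b0}; idom=b0
  b5: preds {b2,b3,b4}: {b0,b1,b2} ∩ {b0,b3} ∩ {b0,b4} = {b0}; idom=b0

Frontier:
  b4←b1: walk b1 to b0
  b4←b3: walk b3 to b0
  b5←b2: walk b2→b1 to b0
  b5←b3: walk b3 to b0
  b5←b4: walk b4 to b0
  b0 → ∅
  b1 → {b4,b5}
  b2 → {b5}
  b3 → {b4,b5}
  b4 → {b5}
  b5 → ∅

φ for y: defs {b0,b1,b2}
  DF⁺ = {b4,b5}

Answer: ["b4", "b5"]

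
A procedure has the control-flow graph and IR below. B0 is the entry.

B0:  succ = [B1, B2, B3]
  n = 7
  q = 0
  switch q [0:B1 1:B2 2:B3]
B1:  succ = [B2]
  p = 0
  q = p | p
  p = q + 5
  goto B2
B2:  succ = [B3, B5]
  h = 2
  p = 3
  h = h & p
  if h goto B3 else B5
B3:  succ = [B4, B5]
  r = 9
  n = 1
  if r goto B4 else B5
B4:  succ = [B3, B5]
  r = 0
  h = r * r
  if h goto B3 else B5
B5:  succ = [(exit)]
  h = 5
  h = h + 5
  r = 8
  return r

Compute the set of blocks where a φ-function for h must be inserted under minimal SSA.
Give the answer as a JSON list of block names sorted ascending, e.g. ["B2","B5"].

Answer: ["B3", "B5"]

Working:
idom tree: B1←B0 B2←B0 B3←B0 B4←B3 B5←B0
Join-block Dom:
  B2: preds {B0,B1}: {B0} ∩ {B0,B1} = {B0}; idom=B0
  B3: preds {B0,B2,B4}: {B0} ∩ {B0,B2} ∩ {B0,B3,B4} = {B0}; idom=B0
  B5: preds {B2,B3,B4}: {B0,B2} ∩ {B0,B3} ∩ {B0,B3,B4} = {B0}; idom=B0

Frontier:
  B2←B0: walk · to B0
  B2←B1: walk B1 to B0
  B3←B0: walk · to B0
  B3←B2: walk B2 to B0
  B3←B4: walk B4→B3 to B0
  B5←B2: walk B2 to B0
  B5←B3: walk B3 to B0
  B5←B4: walk B4→B3 to B0
  B0: DF=∅
  B1: DF={B2}
  B2: DF={B3,B5}
  B3: DF={B3,B5}
  B4: DF={B3,B5}
  B5: DF=∅

φ for h: defs {B2,B4,B5}
  DF⁺ = {B3,B5}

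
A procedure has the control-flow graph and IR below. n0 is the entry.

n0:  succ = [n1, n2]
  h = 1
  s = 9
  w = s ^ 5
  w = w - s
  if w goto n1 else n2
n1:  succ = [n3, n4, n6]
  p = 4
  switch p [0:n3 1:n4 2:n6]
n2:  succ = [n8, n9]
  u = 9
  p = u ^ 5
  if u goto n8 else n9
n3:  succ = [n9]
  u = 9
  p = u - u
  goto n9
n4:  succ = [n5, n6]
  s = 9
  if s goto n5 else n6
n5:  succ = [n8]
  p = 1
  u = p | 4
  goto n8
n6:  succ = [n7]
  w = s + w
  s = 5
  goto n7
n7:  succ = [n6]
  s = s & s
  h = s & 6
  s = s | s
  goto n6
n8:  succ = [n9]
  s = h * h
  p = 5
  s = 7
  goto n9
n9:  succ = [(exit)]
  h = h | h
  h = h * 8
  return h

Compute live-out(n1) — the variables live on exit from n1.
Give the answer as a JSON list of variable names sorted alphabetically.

Answer: ["h", "s", "w"]

Derivation:
Block summaries:
  n0: {h,s,w} / ∅
  n1: {p} / ∅
  n2: {p,u} / ∅
  n3: {p,u} / ∅
  n4: {s} / ∅
  n5: {p,u} / ∅
  n6: {s,w} / {s,w}
  n7: {h,s} / {s}
  n8: {p,s} / {h}
  n9: {h} / {h}

Liveness:
  n0 li=∅ lo={h,s,w}
  n1 li={h,s,w} lo={h,s,w}
  n2 li={h} lo={h}
  n3 li={h} lo={h}
  n4 li={h,w} lo={h,s,w}
  n5 li={h} lo={h}
  n6 li={s,w} lo={s,w}
  n7 li={s,w} lo={s,w}
  n8 li={h} lo={h}
  n9 li={h} lo=∅

live-out(n1) = ["h", "s", "w"]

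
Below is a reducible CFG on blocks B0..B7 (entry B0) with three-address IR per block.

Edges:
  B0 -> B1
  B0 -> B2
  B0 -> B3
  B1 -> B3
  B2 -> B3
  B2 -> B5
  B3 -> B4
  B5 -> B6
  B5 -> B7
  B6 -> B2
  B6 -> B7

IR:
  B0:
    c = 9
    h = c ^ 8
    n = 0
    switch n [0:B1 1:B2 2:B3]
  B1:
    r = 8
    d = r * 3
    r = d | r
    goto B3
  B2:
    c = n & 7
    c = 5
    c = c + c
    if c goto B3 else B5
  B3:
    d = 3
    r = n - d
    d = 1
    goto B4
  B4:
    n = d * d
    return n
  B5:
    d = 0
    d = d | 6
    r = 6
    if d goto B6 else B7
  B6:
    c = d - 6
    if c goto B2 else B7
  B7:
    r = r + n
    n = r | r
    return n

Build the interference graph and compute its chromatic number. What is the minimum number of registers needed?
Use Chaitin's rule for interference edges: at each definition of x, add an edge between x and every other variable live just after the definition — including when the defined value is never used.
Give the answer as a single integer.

Block summaries:
  B0: def={c,h,n} ue=∅
  B1: def={d,r} ue=∅
  B2: def={c} ue={n}
  B3: def={d,r} ue={n}
  B4: def={n} ue={d}
  B5: def={d,r} ue=∅
  B6: def={c} ue={d}
  B7: def={n,r} ue={n,r}

Live sets:
  B0 li=∅ lo={n}
  B1 li={n} lo={n}
  B2 li={n} lo={n}
  B3 li={n} lo={d}
  B4 li={d} lo=∅
  B5 li={n} lo={d,n,r}
  B6 li={d,n,r} lo={n,r}
  B7 li={n,r} lo=∅

Interference:
  c — {n,r}
  d — {n,r}
  h — ∅
  n — {c,d,r}
  r — {c,d,n}

Colouring:
  lower bound: {c,n,r} mutually conflict ⇒ χ ≥ 3
  3-colouring: c0={h,n}  c1={r}  c2={c,d}
  χ = 3

Answer: 3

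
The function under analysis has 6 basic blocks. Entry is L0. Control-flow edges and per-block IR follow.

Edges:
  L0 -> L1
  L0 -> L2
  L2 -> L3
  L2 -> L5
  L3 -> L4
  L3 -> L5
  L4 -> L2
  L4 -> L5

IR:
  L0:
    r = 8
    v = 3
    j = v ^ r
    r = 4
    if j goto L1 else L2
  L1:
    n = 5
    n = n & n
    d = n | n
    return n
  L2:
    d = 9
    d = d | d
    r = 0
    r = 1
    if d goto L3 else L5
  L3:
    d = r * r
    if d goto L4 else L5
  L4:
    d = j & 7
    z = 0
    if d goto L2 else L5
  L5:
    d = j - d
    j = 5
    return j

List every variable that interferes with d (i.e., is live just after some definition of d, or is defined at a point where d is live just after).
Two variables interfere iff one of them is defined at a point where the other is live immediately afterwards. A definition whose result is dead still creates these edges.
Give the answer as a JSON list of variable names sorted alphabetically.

Answer: ["j", "n", "r", "z"]

Analysis:
def/use:
  L0: {j,r,v} / ∅
  L1: {d,n} / ∅
  L2: {d,r} / ∅
  L3: {d} / {r}
  L4: {d,z} / {j}
  L5: {d,j} / {d,j}

Backward fixpoint:
  L0 li=∅ lo={j}
  L1 li=∅ lo=∅
  L2 li={j} lo={d,j,r}
  L3 li={j,r} lo={d,j}
  L4 li={j} lo={d,j}
  L5 li={d,j} lo=∅

Interference:
  d — {j,n,r,z}
  j — {d,r,z}
  n — {d}
  r — {d,j,v}
  v — {r}
  z — {d,j}

N(d) = ["j", "n", "r", "z"]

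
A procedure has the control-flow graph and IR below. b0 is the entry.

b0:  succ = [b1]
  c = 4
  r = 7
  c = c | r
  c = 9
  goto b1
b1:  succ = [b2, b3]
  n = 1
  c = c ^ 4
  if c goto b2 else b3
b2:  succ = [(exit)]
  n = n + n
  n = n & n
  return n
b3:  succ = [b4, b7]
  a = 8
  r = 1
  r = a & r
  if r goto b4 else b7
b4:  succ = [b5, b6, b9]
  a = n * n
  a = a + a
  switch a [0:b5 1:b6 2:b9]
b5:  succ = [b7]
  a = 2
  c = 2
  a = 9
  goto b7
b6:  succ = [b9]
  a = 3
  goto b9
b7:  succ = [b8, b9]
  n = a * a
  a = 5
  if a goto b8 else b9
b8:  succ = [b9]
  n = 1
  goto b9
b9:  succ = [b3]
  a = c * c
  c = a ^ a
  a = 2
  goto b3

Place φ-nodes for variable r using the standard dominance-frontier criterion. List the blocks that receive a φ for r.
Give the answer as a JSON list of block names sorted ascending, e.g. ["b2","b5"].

idom tree: b1←b0 b2←b1 b3←b1 b4←b3 b5←b4 b6←b4 b7←b3 b8←b7 b9←b3
Dom at joins:
  b3: preds {b1,b9}: {b0,b1} ∩ {b0,b1,b3,b9} = {b0,b1}; idom=b1
  b7: preds {b3,b5}: {b0,b1,b3} ∩ {b0,b1,b3,b4,b5} = {b0,b1,b3}; idom=b3
  b9: preds {b4,b6,b7,b8}: {b0,b1,b3,b4} ∩ {b0,b1,b3,b4,b6} ∩ {b0,b1,b3,b7} ∩ {b0,b1,b3,b7,b8} = {b0,b1,b3}; idom=b3

DF walk-up:
  b3←b1: walk · to b1
  b3←b9: walk b9→b3 to b1
  b7←b3: walk · to b3
  b7←b5: walk b5→b4 to b3
  b9←b4: walk b4 to b3
  b9←b6: walk b6→b4 to b3
  b9←b7: walk b7 to b3
  b9←b8: walk b8→b7 to b3
  b0: DF=∅
  b1: DF=∅
  b2: DF=∅
  b3: DF={b3}
  b4: DF={b7,b9}
  b5: DF={b7}
  b6: DF={b9}
  b7: DF={b9}
  b8: DF={b9}
  b9: DF={b3}

φ for r: defs {b0,b3}
  DF⁺ = {b3}

Answer: ["b3"]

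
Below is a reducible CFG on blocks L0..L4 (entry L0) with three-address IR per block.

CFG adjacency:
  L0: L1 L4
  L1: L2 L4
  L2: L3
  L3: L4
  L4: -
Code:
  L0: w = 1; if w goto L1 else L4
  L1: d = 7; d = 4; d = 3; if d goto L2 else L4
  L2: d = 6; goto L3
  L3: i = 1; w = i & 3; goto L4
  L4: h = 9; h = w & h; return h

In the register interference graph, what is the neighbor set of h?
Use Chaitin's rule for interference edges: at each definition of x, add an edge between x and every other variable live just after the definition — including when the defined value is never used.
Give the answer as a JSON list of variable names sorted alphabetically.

Per-block:
  L0: {w} / ∅
  L1: {d} / ∅
  L2: {d} / ∅
  L3: {i,w} / ∅
  L4: {h} / {w}

Live sets:
  L0 li=∅ lo={w}
  L1 li={w} lo={w}
  L2 li=∅ lo=∅
  L3 li=∅ lo={w}
  L4 li={w} lo=∅

Conflict graph:
  d — {w}
  h — {w}
  i — ∅
  w — {d,h}

N(h) = ["w"]

Answer: ["w"]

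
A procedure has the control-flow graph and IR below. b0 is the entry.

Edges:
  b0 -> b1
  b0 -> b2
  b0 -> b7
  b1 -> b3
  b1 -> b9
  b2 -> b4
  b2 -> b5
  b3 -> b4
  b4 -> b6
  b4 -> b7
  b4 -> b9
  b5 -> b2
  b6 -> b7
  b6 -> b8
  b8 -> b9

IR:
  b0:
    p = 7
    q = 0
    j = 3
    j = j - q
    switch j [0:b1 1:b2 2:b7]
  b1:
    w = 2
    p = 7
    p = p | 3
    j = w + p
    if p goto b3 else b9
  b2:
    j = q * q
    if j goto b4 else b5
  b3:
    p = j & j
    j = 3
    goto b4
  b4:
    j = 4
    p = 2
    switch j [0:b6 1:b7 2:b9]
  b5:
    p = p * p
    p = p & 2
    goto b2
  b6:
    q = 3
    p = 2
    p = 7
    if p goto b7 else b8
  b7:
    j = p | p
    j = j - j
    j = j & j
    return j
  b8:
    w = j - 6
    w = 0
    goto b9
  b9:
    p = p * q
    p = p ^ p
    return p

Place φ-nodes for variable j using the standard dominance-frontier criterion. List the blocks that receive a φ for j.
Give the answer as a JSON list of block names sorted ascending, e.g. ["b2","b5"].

idom tree: b1←b0 b2←b0 b3←b1 b4←b0 b5←b2 b6←b4 b7←b0 b8←b6 b9←b0
Dom∩ at merges:
  b2: preds {b0,b5}: {b0} ∩ {b0,b2,b5} = {b0}; idom=b0
  b4: preds {b2,b3}: {b0,b2} ∩ {b0,b1,b3} = {b0}; idom=b0
  b7: preds {b0,b4,b6}: {b0} ∩ {b0,b4} ∩ {b0,b4,b6} = {b0}; idom=b0
  b9: preds {b1,b4,b8}: {b0,b1} ∩ {b0,b4} ∩ {b0,b4,b6,b8} = {b0}; idom=b0

Frontier:
  b2←b0: walk · to b0
  b2←b5: walk b5→b2 to b0
  b4←b2: walk b2 to b0
  b4←b3: walk b3→b1 to b0
  b7←b0: walk · to b0
  b7←b4: walk b4 to b0
  b7←b6: walk b6→b4 to b0
  b9←b1: walk b1 to b0
  b9←b4: walk b4 to b0
  b9←b8: walk b8→b6→b4 to b0
  DF(b0)=∅
  DF(b1)={b4,b9}
  DF(b2)={b2,b4}
  DF(b3)={b4}
  DF(b4)={b7,b9}
  DF(b5)={b2}
  DF(b6)={b7,b9}
  DF(b7)=∅
  DF(b8)={b9}
  DF(b9)=∅

φ for j: defs {b0,b1,b2,b3,b4,b7}
  DF⁺ = {b2,b4,b7,b9}

Answer: ["b2", "b4", "b7", "b9"]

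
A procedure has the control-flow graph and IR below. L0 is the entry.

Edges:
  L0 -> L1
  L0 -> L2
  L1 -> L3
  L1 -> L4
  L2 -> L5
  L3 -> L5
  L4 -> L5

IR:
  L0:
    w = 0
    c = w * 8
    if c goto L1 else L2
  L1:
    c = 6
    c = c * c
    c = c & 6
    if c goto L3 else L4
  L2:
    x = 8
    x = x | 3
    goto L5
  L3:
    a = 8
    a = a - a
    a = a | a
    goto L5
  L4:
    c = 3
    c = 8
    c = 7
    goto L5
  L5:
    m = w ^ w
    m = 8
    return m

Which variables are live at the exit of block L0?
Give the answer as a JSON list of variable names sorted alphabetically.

Answer: ["w"]

Working:
Per-block:
  L0: {c,w} / ∅
  L1: {c} / ∅
  L2: {x} / ∅
  L3: {a} / ∅
  L4: {c} / ∅
  L5: {m} / {w}

Backward fixpoint:
  L0: in=∅ out={w}
  L1: in={w} out={w}
  L2: in={w} out={w}
  L3: in={w} out={w}
  L4: in={w} out={w}
  L5: in={w} out=∅

live-out(L0) = ["w"]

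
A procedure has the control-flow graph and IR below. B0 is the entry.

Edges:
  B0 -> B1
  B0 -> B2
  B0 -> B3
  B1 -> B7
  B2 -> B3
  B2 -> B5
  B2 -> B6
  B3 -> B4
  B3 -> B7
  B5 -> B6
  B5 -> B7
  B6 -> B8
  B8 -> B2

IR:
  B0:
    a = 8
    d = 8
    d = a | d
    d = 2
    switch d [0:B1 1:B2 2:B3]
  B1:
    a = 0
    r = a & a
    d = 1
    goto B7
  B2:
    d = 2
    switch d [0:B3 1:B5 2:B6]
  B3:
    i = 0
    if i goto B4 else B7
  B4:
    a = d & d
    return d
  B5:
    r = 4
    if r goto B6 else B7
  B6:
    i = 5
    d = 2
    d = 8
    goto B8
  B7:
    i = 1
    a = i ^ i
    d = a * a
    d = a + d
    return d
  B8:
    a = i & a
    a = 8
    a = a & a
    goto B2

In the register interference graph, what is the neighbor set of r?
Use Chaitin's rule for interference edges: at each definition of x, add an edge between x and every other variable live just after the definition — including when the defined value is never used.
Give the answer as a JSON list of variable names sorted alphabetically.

Answer: ["a"]

Derivation:
Block summaries:
  B0: def={a,d} ue=∅
  B1: def={a,d,r} ue=∅
  B2: def={d} ue=∅
  B3: def={i} ue=∅
  B4: def={a} ue={d}
  B5: def={r} ue=∅
  B6: def={d,i} ue=∅
  B7: def={a,d,i} ue=∅
  B8: def={a} ue={a,i}

Liveness:
  live B0: ∅→{a,d}
  live B1: ∅→∅
  live B2: {a}→{a,d}
  live B3: {d}→{d}
  live B4: {d}→∅
  live B5: {a}→{a}
  live B6: {a}→{a,i}
  live B7: ∅→∅
  live B8: {a,i}→{a}

Interfere edges:
  a — {d,i,r}
  d — {a,i}
  i — {a,d}
  r — {a}

N(r) = ["a"]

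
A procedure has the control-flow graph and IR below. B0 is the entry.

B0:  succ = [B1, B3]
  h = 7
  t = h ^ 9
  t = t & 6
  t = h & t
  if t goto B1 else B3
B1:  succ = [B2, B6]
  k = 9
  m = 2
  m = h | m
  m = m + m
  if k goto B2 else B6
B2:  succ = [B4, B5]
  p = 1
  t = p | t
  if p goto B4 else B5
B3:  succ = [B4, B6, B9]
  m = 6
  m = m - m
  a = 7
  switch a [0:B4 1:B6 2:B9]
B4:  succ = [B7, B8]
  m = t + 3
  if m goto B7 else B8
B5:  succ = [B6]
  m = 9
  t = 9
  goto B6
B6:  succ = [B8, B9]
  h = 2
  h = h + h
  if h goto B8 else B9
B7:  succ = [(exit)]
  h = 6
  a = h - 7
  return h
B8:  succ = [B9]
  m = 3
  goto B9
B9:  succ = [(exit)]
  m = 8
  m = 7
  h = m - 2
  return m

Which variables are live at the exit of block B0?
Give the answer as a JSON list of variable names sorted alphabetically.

def/use:
  B0 def {h,t} use ∅
  B1 def {k,m} use {h}
  B2 def {p,t} use {t}
  B3 def {a,m} use ∅
  B4 def {m} use {t}
  B5 def {m,t} use ∅
  B6 def {h} use ∅
  B7 def {a,h} use ∅
  B8 def {m} use ∅
  B9 def {h,m} use ∅

Backward fixpoint:
  B0: in=∅ out={h,t}
  B1: in={h,t} out={t}
  B2: in={t} out={t}
  B3: in={t} out={t}
  B4: in={t} out=∅
  B5: in=∅ out=∅
  B6: in=∅ out=∅
  B7: in=∅ out=∅
  B8: in=∅ out=∅
  B9: in=∅ out=∅

live-out(B0) = ["h", "t"]

Answer: ["h", "t"]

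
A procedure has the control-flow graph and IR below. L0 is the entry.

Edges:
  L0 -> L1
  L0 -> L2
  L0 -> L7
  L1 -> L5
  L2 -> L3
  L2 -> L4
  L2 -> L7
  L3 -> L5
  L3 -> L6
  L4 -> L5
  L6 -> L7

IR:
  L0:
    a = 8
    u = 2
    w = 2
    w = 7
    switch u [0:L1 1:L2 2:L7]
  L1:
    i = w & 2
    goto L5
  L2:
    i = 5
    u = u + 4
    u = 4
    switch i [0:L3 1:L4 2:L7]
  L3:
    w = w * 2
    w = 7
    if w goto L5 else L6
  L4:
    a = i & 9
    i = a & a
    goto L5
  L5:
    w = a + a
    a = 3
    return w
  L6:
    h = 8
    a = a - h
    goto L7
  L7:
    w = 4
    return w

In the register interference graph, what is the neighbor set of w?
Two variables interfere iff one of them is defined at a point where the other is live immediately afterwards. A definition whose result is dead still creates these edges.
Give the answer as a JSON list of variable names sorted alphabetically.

Answer: ["a", "i", "u"]

Working:
Per-block:
  L0: {a,u,w} / ∅
  L1: {i} / {w}
  L2: {i,u} / {u}
  L3: {w} / {w}
  L4: {a,i} / {i}
  L5: {a,w} / {a}
  L6: {a,h} / {a}
  L7: {w} / ∅

Live sets:
  live L0: ∅→{a,u,w}
  live L1: {a,w}→{a}
  live L2: {a,u,w}→{a,i,w}
  live L3: {a,w}→{a}
  live L4: {i}→{a}
  live L5: {a}→∅
  live L6: {a}→∅
  live L7: ∅→∅

Conflict graph:
  a — {h,i,u,w}
  h — {a}
  i — {a,u,w}
  u — {a,i,w}
  w — {a,i,u}

N(w) = ["a", "i", "u"]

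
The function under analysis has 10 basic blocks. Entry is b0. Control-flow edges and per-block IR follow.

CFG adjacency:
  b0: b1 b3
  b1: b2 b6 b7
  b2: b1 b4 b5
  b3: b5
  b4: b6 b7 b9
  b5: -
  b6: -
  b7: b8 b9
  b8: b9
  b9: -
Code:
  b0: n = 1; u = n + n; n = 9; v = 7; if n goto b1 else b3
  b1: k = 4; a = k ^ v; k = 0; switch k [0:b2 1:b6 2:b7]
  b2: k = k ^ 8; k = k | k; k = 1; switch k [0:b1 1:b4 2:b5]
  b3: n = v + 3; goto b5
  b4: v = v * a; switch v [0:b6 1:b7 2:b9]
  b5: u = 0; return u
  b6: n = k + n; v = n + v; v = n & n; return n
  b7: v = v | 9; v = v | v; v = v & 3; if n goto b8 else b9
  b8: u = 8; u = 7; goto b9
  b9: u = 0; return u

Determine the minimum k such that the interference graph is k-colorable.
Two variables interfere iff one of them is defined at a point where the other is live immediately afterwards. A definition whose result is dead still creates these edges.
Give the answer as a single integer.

Answer: 4

Analysis:
def/use:
  b0 def {n,u,v} use ∅
  b1 def {a,k} use {v}
  b2 def {k} use {k}
  b3 def {n} use {v}
  b4 def {v} use {a,v}
  b5 def {u} use ∅
  b6 def {n,v} use {k,n,v}
  b7 def {v} use {n,v}
  b8 def {u} use ∅
  b9 def {u} use ∅

Liveness:
  live b0: ∅→{n,v}
  live b1: {n,v}→{a,k,n,v}
  live b2: {a,k,n,v}→{a,k,n,v}
  live b3: {v}→∅
  live b4: {a,k,n,v}→{k,n,v}
  live b5: ∅→∅
  live b6: {k,n,v}→∅
  live b7: {n,v}→∅
  live b8: ∅→∅
  live b9: ∅→∅

Interfere edges:
  a↔{k,n,v}
  k↔{a,n,v}
  n↔{a,k,v}
  u↔∅
  v↔{a,k,n}

Chromatic number:
  {a,k,n,v} pairwise interfere (4-clique) ⇒ χ ≥ 4
  assign a→r0 k→r1 n→r2 u→r0 v→r3 — no edge inside a register ⇒ χ ≤ 4
  χ = 4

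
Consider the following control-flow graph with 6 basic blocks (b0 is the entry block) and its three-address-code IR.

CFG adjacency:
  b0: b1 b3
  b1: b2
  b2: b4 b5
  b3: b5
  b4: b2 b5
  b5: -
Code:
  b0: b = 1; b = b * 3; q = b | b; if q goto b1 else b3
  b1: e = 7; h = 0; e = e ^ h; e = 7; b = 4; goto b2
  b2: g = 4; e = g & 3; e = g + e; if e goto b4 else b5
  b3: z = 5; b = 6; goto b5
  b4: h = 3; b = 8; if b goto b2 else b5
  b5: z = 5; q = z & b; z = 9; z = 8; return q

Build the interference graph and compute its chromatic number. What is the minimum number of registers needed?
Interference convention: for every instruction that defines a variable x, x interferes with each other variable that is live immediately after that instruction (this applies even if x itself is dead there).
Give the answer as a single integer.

Answer: 3

Working:
Per-block:
  b0 def {b,q} use ∅
  b1 def {b,e,h} use ∅
  b2 def {e,g} use ∅
  b3 def {b,z} use ∅
  b4 def {b,h} use ∅
  b5 def {q,z} use {b}

Liveness:
  live b0: ∅→∅
  live b1: ∅→{b}
  live b2: {b}→{b}
  live b3: ∅→{b}
  live b4: ∅→{b}
  live b5: {b}→∅

Interfere edges:
  b — {e,g,z}
  e — {b,g,h}
  g — {b,e}
  h — {e}
  q — {z}
  z — {b,q}

Registers:
  clique {b,e,g} ⇒ need ≥ 3
  3-colouring: r0={b,h,q}  r1={e,z}  r2={g}
  χ = 3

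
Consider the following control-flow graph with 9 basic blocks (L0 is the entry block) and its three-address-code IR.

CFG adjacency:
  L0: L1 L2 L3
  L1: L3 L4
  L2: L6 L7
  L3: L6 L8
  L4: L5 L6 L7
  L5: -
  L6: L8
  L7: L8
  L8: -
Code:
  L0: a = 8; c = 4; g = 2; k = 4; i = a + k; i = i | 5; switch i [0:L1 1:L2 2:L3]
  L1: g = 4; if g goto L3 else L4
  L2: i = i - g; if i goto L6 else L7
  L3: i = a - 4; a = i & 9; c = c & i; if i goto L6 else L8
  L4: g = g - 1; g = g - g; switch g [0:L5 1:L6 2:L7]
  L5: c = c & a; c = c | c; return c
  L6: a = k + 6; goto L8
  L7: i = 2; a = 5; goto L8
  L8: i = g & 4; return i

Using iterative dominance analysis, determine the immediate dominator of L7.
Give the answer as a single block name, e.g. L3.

Answer: L0

Derivation:
idom tree: L1←L0 L2←L0 L3←L0 L4←L1 L5←L4 L6←L0 L7←L0 L8←L0
Dom∩ at merges:
  L3: preds {L0,L1}: {L0} ∩ {L0,L1} = {L0}; idom=L0
  L6: preds {L2,L3,L4}: {L0,L2} ∩ {L0,L3} ∩ {L0,L1,L4} = {L0}; idom=L0
  L7: preds {L2,L4}: {L0,L2} ∩ {L0,L1,L4} = {L0}; idom=L0
  L8: preds {L3,L6,L7}: {L0,L3} ∩ {L0,L6} ∩ {L0,L7} = {L0}; idom=L0

idom(L7) = L0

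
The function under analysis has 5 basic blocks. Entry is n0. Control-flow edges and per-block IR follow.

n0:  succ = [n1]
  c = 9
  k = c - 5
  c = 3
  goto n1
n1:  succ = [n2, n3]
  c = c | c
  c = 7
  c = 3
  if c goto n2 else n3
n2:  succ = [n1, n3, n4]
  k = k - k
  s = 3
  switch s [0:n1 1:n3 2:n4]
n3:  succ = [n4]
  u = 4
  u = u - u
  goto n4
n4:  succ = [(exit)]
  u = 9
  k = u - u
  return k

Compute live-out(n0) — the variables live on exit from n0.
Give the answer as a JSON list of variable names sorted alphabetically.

Answer: ["c", "k"]

Working:
Per-block:
  n0: {c,k} / ∅
  n1: {c} / {c}
  n2: {k,s} / {k}
  n3: {u} / ∅
  n4: {k,u} / ∅

Backward fixpoint:
  live n0: ∅→{c,k}
  live n1: {c,k}→{c,k}
  live n2: {c,k}→{c,k}
  live n3: ∅→∅
  live n4: ∅→∅

live-out(n0) = ["c", "k"]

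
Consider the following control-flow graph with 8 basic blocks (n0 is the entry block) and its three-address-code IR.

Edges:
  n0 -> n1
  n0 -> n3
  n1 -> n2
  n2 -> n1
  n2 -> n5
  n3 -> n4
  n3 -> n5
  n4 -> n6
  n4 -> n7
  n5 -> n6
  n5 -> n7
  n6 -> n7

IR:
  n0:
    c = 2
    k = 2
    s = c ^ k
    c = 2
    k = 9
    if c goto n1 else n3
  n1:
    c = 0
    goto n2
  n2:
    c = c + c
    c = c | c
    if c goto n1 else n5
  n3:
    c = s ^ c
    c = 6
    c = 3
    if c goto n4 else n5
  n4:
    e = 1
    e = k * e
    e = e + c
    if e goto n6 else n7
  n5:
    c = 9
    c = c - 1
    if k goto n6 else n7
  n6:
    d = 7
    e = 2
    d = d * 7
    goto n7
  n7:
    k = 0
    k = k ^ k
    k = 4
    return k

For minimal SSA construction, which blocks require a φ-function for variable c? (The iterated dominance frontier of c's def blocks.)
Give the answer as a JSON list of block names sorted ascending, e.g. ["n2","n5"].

idom tree: n1←n0 n2←n1 n3←n0 n4←n3 n5←n0 n6←n0 n7←n0
Dom at joins:
  n1: preds {n0,n2}: {n0} ∩ {n0,n1,n2} = {n0}; idom=n0
  n5: preds {n2,n3}: {n0,n1,n2} ∩ {n0,n3} = {n0}; idom=n0
  n6: preds {n4,n5}: {n0,n3,n4} ∩ {n0,n5} = {n0}; idom=n0
  n7: preds {n4,n5,n6}: {n0,n3,n4} ∩ {n0,n5} ∩ {n0,n6} = {n0}; idom=n0

DF derivation:
  join n1 pred n0: · stop@n0
  join n1 pred n2: n2→n1 stop@n0
  join n5 pred n2: n2→n1 stop@n0
  join n5 pred n3: n3 stop@n0
  join n6 pred n4: n4→n3 stop@n0
  join n6 pred n5: n5 stop@n0
  join n7 pred n4: n4→n3 stop@n0
  join n7 pred n5: n5 stop@n0
  join n7 pred n6: n6 stop@n0
  n0 → ∅
  n1 → {n1,n5}
  n2 → {n1,n5}
  n3 → {n5,n6,n7}
  n4 → {n6,n7}
  n5 → {n6,n7}
  n6 → {n7}
  n7 → ∅

φ for c: defs {n0,n1,n2,n3,n5}
  DF⁺ = {n1,n5,n6,n7}

Answer: ["n1", "n5", "n6", "n7"]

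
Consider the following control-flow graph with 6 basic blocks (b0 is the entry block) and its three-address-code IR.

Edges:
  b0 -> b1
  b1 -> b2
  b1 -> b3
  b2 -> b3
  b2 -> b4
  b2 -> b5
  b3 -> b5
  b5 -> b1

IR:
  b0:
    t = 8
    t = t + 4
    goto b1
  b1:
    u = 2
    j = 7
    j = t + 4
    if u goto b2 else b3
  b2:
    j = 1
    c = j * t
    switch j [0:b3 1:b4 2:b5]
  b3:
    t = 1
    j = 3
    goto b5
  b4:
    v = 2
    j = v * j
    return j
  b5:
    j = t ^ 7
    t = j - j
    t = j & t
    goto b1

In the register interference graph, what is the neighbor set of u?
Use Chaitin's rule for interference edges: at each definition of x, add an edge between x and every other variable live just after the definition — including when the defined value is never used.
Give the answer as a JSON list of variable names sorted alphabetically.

def/use:
  b0: {t} / ∅
  b1: {j,u} / {t}
  b2: {c,j} / {t}
  b3: {j,t} / ∅
  b4: {j,v} / {j}
  b5: {j,t} / {t}

Live sets:
  b0: in=∅ out={t}
  b1: in={t} out={t}
  b2: in={t} out={j,t}
  b3: in=∅ out={t}
  b4: in={j} out=∅
  b5: in={t} out={t}

Interfere edges:
  c↔{j,t}
  j↔{c,t,u,v}
  t↔{c,j,u}
  u↔{j,t}
  v↔{j}

N(u) = ["j", "t"]

Answer: ["j", "t"]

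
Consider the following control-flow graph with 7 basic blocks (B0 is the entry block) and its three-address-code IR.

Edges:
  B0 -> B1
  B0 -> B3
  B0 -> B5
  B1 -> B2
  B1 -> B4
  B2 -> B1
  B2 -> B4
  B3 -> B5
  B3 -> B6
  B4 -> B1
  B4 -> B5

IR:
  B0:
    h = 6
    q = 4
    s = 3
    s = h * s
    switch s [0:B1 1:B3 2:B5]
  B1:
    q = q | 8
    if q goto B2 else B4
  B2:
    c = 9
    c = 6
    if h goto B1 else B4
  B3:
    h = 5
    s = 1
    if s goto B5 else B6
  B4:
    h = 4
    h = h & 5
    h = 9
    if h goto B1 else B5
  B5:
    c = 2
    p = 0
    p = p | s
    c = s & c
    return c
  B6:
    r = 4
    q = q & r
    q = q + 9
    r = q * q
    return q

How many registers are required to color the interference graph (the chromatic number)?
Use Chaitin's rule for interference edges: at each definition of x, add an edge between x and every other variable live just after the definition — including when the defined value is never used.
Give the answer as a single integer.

Answer: 4

Derivation:
def/use:
  B0: def={h,q,s} ue=∅
  B1: def={q} ue={q}
  B2: def={c} ue={h}
  B3: def={h,s} ue=∅
  B4: def={h} ue=∅
  B5: def={c,p} ue={s}
  B6: def={q,r} ue={q}

Backward fixpoint:
  B0: in=∅ out={h,q,s}
  B1: in={h,q,s} out={h,q,s}
  B2: in={h,q,s} out={h,q,s}
  B3: in={q} out={q,s}
  B4: in={q,s} out={h,q,s}
  B5: in={s} out=∅
  B6: in={q} out=∅

Interfere edges:
  c — {h,p,q,s}
  h — {c,q,s}
  p — {c,s}
  q — {c,h,r,s}
  r — {q}
  s — {c,h,p,q}

Registers:
  {c,h,q,s} pairwise interfere (4-clique) ⇒ χ ≥ 4
  4-colouring: c0={c,r}  c1={p,q}  c2={s}  c3={h}
  χ = 4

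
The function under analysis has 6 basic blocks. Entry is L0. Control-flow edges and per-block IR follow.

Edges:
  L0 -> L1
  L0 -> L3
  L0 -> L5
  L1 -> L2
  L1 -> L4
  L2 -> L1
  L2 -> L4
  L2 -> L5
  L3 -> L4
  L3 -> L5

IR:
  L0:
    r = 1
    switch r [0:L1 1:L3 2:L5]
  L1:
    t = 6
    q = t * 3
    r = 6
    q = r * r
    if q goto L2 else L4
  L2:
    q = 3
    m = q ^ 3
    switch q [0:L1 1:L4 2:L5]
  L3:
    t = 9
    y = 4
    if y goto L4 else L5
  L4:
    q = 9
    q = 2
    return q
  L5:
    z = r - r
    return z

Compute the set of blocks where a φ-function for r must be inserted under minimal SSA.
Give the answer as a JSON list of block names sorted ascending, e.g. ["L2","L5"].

idom tree: L1←L0 L2←L1 L3←L0 L4←L0 L5←L0
Dom at joins:
  L1: preds {L0,L2}: {L0} ∩ {L0,L1,L2} = {L0}; idom=L0
  L4: preds {L1,L2,L3}: {L0,L1} ∩ {L0,L1,L2} ∩ {L0,L3} = {L0}; idom=L0
  L5: preds {L0,L2,L3}: {L0} ∩ {L0,L1,L2} ∩ {L0,L3} = {L0}; idom=L0

DF derivation:
  L1←L0: walk · to L0
  L1←L2: walk L2→L1 to L0
  L4←L1: walk L1 to L0
  L4←L2: walk L2→L1 to L0
  L4←L3: walk L3 to L0
  L5←L0: walk · to L0
  L5←L2: walk L2→L1 to L0
  L5←L3: walk L3 to L0
  L0 → ∅
  L1 → {L1,L4,L5}
  L2 → {L1,L4,L5}
  L3 → {L4,L5}
  L4 → ∅
  L5 → ∅

φ for r: defs {L0,L1}
  DF⁺ = {L1,L4,L5}

Answer: ["L1", "L4", "L5"]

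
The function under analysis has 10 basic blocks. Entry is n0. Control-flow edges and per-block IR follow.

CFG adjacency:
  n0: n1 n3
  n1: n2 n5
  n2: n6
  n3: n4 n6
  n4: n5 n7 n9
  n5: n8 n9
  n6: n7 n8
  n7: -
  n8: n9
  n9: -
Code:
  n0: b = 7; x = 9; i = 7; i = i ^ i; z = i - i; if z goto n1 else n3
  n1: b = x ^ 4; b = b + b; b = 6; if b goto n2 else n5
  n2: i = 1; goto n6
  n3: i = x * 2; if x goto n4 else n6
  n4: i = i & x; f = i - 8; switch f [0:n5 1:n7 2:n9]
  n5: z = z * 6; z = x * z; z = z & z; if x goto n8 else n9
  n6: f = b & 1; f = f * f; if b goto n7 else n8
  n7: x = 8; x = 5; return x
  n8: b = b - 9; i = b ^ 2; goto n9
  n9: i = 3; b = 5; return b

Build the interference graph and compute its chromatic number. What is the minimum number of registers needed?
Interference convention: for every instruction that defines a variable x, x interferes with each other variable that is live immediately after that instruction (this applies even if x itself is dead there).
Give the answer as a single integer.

Per-block:
  n0 def {b,i,x,z} use ∅
  n1 def {b} use {x}
  n2 def {i} use ∅
  n3 def {i} use {x}
  n4 def {f,i} use {i,x}
  n5 def {z} use {x,z}
  n6 def {f} use {b}
  n7 def {x} use ∅
  n8 def {b,i} use {b}
  n9 def {b,i} use ∅

Live sets:
  live n0: ∅→{b,x,z}
  live n1: {x,z}→{b,x,z}
  live n2: {b}→{b}
  live n3: {b,x,z}→{b,i,x,z}
  live n4: {b,i,x,z}→{b,x,z}
  live n5: {b,x,z}→{b}
  live n6: {b}→{b}
  live n7: ∅→∅
  live n8: {b}→∅
  live n9: ∅→∅

Interfere edges:
  b↔{f,i,x,z}
  f↔{b,x,z}
  i↔{b,x,z}
  x↔{b,f,i,z}
  z↔{b,f,i,x}

Registers:
  {b,f,x,z} pairwise interfere (4-clique) ⇒ χ ≥ 4
  4-colouring: c0={b}  c1={x}  c2={z}  c3={f,i}
  χ = 4

Answer: 4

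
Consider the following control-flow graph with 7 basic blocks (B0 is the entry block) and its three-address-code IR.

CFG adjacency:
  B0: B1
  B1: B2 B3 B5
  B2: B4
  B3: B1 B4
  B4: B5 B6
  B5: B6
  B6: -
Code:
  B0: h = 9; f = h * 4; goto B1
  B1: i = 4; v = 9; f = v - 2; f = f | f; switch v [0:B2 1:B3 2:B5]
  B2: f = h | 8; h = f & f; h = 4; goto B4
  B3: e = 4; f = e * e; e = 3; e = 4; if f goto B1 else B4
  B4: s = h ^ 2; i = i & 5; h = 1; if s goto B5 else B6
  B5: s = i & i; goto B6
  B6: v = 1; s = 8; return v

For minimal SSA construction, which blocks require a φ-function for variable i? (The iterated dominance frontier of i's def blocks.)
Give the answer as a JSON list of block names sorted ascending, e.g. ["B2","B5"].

idom tree: B1←B0 B2←B1 B3←B1 B4←B1 B5←B1 B6←B1
Join-block Dom:
  B1: preds {B0,B3}: {B0} ∩ {B0,B1,B3} = {B0}; idom=B0
  B4: preds {B2,B3}: {B0,B1,B2} ∩ {B0,B1,B3} = {B0,B1}; idom=B1
  B5: preds {B1,B4}: {B0,B1} ∩ {B0,B1,B4} = {B0,B1}; idom=B1
  B6: preds {B4,B5}: {B0,B1,B4} ∩ {B0,B1,B5} = {B0,B1}; idom=B1

Frontier:
  B1←B0: walk · to B0
  B1←B3: walk B3→B1 to B0
  B4←B2: walk B2 to B1
  B4←B3: walk B3 to B1
  B5←B1: walk · to B1
  B5←B4: walk B4 to B1
  B6←B4: walk B4 to B1
  B6←B5: walk B5 to B1
  B0: DF=∅
  B1: DF={B1}
  B2: DF={B4}
  B3: DF={B1,B4}
  B4: DF={B5,B6}
  B5: DF={B6}
  B6: DF=∅

φ for i: defs {B1,B4}
  DF⁺ = {B1,B5,B6}

Answer: ["B1", "B5", "B6"]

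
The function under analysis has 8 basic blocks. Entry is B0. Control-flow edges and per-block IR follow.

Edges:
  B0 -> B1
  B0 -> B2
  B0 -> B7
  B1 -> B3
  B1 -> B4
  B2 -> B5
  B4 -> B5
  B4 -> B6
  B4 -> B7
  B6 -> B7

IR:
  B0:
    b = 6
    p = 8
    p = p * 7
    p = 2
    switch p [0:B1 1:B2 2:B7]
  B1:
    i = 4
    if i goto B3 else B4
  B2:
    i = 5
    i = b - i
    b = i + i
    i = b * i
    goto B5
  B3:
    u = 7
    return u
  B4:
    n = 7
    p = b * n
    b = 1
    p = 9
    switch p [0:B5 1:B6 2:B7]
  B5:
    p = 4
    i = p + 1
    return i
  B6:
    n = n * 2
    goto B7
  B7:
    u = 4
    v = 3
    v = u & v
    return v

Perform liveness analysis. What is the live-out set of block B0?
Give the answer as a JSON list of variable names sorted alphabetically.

Answer: ["b"]

Derivation:
Per-block:
  B0 def {b,p} use ∅
  B1 def {i} use ∅
  B2 def {b,i} use {b}
  B3 def {u} use ∅
  B4 def {b,n,p} use {b}
  B5 def {i,p} use ∅
  B6 def {n} use {n}
  B7 def {u,v} use ∅

Liveness:
  B0: in=∅ out={b}
  B1: in={b} out={b}
  B2: in={b} out=∅
  B3: in=∅ out=∅
  B4: in={b} out={n}
  B5: in=∅ out=∅
  B6: in={n} out=∅
  B7: in=∅ out=∅

live-out(B0) = ["b"]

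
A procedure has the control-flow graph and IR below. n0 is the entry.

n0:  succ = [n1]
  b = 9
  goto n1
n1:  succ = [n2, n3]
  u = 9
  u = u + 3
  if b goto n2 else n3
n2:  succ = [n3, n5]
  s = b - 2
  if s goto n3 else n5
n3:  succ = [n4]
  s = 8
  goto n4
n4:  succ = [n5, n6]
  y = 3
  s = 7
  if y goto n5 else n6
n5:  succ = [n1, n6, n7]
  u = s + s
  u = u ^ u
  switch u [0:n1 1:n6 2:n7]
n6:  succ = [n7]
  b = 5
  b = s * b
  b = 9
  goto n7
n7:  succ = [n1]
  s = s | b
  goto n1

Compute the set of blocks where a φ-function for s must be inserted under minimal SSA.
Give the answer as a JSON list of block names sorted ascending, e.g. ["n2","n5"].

idom tree: n1←n0 n2←n1 n3←n1 n4←n3 n5←n1 n6←n1 n7←n1
Join-block Dom:
  n1: preds {n0,n5,n7}: {n0} ∩ {n0,n1,n5} ∩ {n0,n1,n7} = {n0}; idom=n0
  n3: preds {n1,n2}: {n0,n1} ∩ {n0,n1,n2} = {n0,n1}; idom=n1
  n5: preds {n2,n4}: {n0,n1,n2} ∩ {n0,n1,n3,n4} = {n0,n1}; idom=n1
  n6: preds {n4,n5}: {n0,n1,n3,n4} ∩ {n0,n1,n5} = {n0,n1}; idom=n1
  n7: preds {n5,n6}: {n0,n1,n5} ∩ {n0,n1,n6} = {n0,n1}; idom=n1

DF derivation:
  join n1 pred n0: · stop@n0
  join n1 pred n5: n5→n1 stop@n0
  join n1 pred n7: n7→n1 stop@n0
  join n3 pred n1: · stop@n1
  join n3 pred n2: n2 stop@n1
  join n5 pred n2: n2 stop@n1
  join n5 pred n4: n4→n3 stop@n1
  join n6 pred n4: n4→n3 stop@n1
  join n6 pred n5: n5 stop@n1
  join n7 pred n5: n5 stop@n1
  join n7 pred n6: n6 stop@n1
  n0: DF=∅
  n1: DF={n1}
  n2: DF={n3,n5}
  n3: DF={n5,n6}
  n4: DF={n5,n6}
  n5: DF={n1,n6,n7}
  n6: DF={n7}
  n7: DF={n1}

φ for s: defs {n2,n3,n4,n7}
  DF⁺ = {n1,n3,n5,n6,n7}

Answer: ["n1", "n3", "n5", "n6", "n7"]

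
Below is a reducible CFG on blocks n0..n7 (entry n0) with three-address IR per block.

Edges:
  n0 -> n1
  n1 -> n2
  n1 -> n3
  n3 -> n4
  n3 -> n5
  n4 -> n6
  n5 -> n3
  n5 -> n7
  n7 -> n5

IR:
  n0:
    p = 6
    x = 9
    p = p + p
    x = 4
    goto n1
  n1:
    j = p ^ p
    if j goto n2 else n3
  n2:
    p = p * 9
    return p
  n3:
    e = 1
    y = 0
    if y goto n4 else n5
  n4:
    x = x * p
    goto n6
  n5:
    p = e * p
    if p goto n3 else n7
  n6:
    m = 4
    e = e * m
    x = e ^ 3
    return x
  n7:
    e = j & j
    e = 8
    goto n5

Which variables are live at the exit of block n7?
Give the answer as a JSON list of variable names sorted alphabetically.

Answer: ["e", "j", "p", "x"]

Working:
Per-block:
  n0: def={p,x} ue=∅
  n1: def={j} ue={p}
  n2: def={p} ue={p}
  n3: def={e,y} ue=∅
  n4: def={x} ue={p,x}
  n5: def={p} ue={e,p}
  n6: def={e,m,x} ue={e}
  n7: def={e} ue={j}

Liveness:
  n0 li=∅ lo={p,x}
  n1 li={p,x} lo={j,p,x}
  n2 li={p} lo=∅
  n3 li={j,p,x} lo={e,j,p,x}
  n4 li={e,p,x} lo={e}
  n5 li={e,j,p,x} lo={j,p,x}
  n6 li={e} lo=∅
  n7 li={j,p,x} lo={e,j,p,x}

live-out(n7) = ["e", "j", "p", "x"]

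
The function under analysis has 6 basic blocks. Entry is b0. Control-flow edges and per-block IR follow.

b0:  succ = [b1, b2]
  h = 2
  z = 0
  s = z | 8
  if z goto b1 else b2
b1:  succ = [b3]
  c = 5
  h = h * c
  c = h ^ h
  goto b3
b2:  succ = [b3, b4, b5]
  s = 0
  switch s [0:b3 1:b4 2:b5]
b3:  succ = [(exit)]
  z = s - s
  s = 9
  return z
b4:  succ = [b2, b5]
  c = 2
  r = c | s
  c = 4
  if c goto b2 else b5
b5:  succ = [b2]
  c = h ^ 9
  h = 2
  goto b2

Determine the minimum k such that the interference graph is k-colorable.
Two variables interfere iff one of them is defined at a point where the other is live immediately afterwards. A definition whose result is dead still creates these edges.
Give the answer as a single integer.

Answer: 3

Analysis:
Block summaries:
  b0: def={h,s,z} ue=∅
  b1: def={c,h} ue={h}
  b2: def={s} ue=∅
  b3: def={s,z} ue={s}
  b4: def={c,r} ue={s}
  b5: def={c,h} ue={h}

Backward fixpoint:
  b0: in=∅ out={h,s}
  b1: in={h,s} out={s}
  b2: in={h} out={h,s}
  b3: in={s} out=∅
  b4: in={h,s} out={h}
  b5: in={h} out={h}

Conflict graph:
  c — {h,s}
  h — {c,r,s,z}
  r — {h}
  s — {c,h,z}
  z — {h,s}

Colouring:
  clique {c,h,s} ⇒ need ≥ 3
  assign c→R2 h→R0 r→R1 s→R1 z→R2 — no edge inside a register ⇒ χ ≤ 3
  χ = 3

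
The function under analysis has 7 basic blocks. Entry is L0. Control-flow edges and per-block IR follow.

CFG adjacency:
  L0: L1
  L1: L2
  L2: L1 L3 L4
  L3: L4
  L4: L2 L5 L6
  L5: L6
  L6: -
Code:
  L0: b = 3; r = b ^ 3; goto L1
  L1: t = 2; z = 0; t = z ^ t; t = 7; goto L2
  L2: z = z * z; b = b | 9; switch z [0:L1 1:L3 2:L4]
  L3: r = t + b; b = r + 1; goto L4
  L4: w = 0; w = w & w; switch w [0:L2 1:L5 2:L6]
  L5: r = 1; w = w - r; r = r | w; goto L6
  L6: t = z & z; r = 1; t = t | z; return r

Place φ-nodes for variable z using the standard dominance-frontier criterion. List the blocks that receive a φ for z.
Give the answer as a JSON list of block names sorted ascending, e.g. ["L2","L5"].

idom tree: L1←L0 L2←L1 L3←L2 L4←L2 L5←L4 L6←L4
Join-block Dom:
  L1: preds {L0,L2}: {L0} ∩ {L0,L1,L2} = {L0}; idom=L0
  L2: preds {L1,L4}: {L0,L1} ∩ {L0,L1,L2,L4} = {L0,L1}; idom=L1
  L4: preds {L2,L3}: {L0,L1,L2} ∩ {L0,L1,L2,L3} = {L0,L1,L2}; idom=L2
  L6: preds {L4,L5}: {L0,L1,L2,L4} ∩ {L0,L1,L2,L4,L5} = {L0,L1,L2,L4}; idom=L4

Frontier:
  join L1 pred L0: · stop@L0
  join L1 pred L2: L2→L1 stop@L0
  join L2 pred L1: · stop@L1
  join L2 pred L4: L4→L2 stop@L1
  join L4 pred L2: · stop@L2
  join L4 pred L3: L3 stop@L2
  join L6 pred L4: · stop@L4
  join L6 pred L5: L5 stop@L4
  L0 → ∅
  L1 → {L1}
  L2 → {L1,L2}
  L3 → {L4}
  L4 → {L2}
  L5 → {L6}
  L6 → ∅

φ for z: defs {L1,L2}
  DF⁺ = {L1,L2}

Answer: ["L1", "L2"]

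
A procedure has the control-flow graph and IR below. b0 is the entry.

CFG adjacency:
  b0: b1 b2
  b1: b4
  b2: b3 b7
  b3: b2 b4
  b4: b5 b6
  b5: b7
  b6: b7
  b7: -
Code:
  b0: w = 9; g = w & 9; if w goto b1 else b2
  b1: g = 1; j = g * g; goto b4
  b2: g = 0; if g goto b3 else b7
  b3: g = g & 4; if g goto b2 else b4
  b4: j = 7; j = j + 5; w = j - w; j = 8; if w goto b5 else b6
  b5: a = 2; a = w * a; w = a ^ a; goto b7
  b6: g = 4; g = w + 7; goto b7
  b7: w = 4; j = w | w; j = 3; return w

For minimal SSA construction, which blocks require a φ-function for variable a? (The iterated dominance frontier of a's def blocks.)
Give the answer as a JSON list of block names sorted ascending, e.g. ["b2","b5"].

idom tree: b1←b0 b2←b0 b3←b2 b4←b0 b5←b4 b6←b4 b7←b0
Join-block Dom:
  b2: preds {b0,b3}: {b0} ∩ {b0,b2,b3} = {b0}; idom=b0
  b4: preds {b1,b3}: {b0,b1} ∩ {b0,b2,b3} = {b0}; idom=b0
  b7: preds {b2,b5,b6}: {b0,b2} ∩ {b0,b4,b5} ∩ {b0,b4,b6} = {b0}; idom=b0

DF derivation:
  join b2 pred b0: · stop@b0
  join b2 pred b3: b3→b2 stop@b0
  join b4 pred b1: b1 stop@b0
  join b4 pred b3: b3→b2 stop@b0
  join b7 pred b2: b2 stop@b0
  join b7 pred b5: b5→b4 stop@b0
  join b7 pred b6: b6→b4 stop@b0
  b0: DF=∅
  b1: DF={b4}
  b2: DF={b2,b4,b7}
  b3: DF={b2,b4}
  b4: DF={b7}
  b5: DF={b7}
  b6: DF={b7}
  b7: DF=∅

φ for a: defs {b5}
  DF⁺ = {b7}

Answer: ["b7"]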